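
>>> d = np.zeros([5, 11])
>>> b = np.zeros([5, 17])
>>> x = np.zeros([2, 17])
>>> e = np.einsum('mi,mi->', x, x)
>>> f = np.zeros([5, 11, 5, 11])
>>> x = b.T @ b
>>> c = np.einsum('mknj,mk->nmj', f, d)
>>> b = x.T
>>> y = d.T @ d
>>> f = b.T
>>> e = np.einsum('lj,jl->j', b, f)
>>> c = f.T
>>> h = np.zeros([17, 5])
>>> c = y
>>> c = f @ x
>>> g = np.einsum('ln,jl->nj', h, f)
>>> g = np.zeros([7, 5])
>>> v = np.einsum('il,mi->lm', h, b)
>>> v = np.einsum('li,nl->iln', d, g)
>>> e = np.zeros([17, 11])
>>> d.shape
(5, 11)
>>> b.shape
(17, 17)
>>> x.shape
(17, 17)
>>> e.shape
(17, 11)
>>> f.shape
(17, 17)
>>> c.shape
(17, 17)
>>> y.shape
(11, 11)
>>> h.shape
(17, 5)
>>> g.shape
(7, 5)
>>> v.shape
(11, 5, 7)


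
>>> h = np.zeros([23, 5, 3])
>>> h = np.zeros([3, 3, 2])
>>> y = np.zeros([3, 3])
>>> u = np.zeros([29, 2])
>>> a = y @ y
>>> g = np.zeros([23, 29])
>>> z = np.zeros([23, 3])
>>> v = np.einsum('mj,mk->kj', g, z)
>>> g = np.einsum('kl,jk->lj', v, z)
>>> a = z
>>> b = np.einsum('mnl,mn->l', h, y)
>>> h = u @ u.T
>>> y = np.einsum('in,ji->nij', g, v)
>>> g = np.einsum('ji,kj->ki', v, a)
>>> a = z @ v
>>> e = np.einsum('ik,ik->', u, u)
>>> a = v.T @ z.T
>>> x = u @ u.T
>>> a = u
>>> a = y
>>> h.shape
(29, 29)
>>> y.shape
(23, 29, 3)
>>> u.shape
(29, 2)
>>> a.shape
(23, 29, 3)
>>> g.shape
(23, 29)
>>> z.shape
(23, 3)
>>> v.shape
(3, 29)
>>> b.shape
(2,)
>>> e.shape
()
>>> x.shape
(29, 29)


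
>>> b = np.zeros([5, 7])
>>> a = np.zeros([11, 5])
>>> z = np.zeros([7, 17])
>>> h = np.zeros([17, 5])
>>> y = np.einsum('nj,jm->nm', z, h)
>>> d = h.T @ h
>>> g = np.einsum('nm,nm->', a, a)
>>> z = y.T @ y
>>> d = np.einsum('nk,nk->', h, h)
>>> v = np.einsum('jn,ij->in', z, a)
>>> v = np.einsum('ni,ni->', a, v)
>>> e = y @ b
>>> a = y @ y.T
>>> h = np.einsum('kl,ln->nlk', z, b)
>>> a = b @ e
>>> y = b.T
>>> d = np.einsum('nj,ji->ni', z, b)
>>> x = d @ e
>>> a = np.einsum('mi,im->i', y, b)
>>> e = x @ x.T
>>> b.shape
(5, 7)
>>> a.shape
(5,)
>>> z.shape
(5, 5)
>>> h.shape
(7, 5, 5)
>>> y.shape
(7, 5)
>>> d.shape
(5, 7)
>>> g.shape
()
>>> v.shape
()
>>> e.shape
(5, 5)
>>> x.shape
(5, 7)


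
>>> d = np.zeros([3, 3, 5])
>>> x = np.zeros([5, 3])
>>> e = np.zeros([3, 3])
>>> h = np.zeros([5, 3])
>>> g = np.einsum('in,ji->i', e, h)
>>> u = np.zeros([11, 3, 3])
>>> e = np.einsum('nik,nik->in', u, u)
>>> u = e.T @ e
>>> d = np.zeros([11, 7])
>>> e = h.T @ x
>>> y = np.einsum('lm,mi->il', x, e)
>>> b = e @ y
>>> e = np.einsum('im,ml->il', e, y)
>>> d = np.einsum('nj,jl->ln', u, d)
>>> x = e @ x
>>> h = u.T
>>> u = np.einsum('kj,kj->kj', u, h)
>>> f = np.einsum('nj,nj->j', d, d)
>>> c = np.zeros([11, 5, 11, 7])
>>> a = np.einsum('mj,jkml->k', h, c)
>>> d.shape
(7, 11)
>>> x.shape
(3, 3)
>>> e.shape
(3, 5)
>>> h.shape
(11, 11)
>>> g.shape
(3,)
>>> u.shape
(11, 11)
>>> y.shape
(3, 5)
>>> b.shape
(3, 5)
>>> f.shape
(11,)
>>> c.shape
(11, 5, 11, 7)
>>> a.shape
(5,)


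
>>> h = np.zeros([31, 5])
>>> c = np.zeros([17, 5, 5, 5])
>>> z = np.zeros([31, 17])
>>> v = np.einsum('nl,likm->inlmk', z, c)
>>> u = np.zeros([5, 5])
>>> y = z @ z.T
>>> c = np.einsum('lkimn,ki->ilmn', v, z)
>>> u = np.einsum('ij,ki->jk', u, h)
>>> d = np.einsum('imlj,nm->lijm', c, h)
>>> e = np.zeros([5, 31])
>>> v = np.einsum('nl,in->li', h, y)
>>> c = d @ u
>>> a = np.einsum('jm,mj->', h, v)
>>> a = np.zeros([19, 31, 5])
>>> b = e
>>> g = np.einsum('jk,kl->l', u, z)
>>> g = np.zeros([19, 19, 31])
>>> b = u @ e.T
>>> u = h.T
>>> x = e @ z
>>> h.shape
(31, 5)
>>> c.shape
(5, 17, 5, 31)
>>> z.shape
(31, 17)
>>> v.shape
(5, 31)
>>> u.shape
(5, 31)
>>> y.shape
(31, 31)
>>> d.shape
(5, 17, 5, 5)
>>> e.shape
(5, 31)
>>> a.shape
(19, 31, 5)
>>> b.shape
(5, 5)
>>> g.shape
(19, 19, 31)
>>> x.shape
(5, 17)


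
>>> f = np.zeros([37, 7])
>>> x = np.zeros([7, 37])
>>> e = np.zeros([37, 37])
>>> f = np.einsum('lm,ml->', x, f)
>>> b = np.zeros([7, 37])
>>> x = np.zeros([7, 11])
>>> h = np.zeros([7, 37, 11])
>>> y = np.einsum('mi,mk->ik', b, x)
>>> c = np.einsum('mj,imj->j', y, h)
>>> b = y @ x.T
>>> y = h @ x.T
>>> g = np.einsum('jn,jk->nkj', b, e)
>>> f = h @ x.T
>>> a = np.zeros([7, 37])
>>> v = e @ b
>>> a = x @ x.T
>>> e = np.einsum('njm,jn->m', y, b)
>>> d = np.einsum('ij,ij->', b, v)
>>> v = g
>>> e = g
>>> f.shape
(7, 37, 7)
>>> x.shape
(7, 11)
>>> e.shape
(7, 37, 37)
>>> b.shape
(37, 7)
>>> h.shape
(7, 37, 11)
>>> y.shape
(7, 37, 7)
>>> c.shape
(11,)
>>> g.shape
(7, 37, 37)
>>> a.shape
(7, 7)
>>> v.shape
(7, 37, 37)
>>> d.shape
()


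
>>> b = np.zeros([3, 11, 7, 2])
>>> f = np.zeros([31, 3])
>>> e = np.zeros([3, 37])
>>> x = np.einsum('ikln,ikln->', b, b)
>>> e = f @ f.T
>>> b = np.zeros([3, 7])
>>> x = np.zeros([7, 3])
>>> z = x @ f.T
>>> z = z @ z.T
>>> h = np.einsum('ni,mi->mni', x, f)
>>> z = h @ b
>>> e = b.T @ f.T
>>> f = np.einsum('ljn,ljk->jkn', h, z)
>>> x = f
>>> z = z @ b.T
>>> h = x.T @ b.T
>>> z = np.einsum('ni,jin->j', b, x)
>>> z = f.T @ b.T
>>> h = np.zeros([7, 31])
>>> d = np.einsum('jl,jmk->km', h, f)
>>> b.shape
(3, 7)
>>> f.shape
(7, 7, 3)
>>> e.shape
(7, 31)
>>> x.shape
(7, 7, 3)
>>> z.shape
(3, 7, 3)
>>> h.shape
(7, 31)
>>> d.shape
(3, 7)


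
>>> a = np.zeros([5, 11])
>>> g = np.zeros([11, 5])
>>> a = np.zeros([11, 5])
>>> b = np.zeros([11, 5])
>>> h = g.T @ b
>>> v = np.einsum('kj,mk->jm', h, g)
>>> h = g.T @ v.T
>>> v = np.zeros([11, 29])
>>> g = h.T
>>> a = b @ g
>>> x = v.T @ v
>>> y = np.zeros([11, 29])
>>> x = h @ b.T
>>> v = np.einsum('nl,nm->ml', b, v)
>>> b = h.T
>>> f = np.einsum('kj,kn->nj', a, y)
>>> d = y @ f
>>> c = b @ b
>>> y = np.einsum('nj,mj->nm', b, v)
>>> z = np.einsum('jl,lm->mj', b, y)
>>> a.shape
(11, 5)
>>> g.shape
(5, 5)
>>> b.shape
(5, 5)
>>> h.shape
(5, 5)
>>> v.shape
(29, 5)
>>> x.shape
(5, 11)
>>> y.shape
(5, 29)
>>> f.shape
(29, 5)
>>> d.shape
(11, 5)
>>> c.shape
(5, 5)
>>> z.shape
(29, 5)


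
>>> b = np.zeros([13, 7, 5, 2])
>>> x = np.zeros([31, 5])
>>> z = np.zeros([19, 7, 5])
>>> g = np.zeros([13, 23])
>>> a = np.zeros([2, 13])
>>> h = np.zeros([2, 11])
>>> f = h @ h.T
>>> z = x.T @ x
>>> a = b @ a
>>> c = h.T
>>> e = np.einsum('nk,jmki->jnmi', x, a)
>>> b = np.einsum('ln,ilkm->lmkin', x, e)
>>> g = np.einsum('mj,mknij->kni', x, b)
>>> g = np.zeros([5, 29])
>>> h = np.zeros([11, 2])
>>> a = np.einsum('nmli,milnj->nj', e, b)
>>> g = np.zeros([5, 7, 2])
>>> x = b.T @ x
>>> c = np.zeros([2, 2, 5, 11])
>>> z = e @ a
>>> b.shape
(31, 13, 7, 13, 5)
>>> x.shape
(5, 13, 7, 13, 5)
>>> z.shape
(13, 31, 7, 5)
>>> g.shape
(5, 7, 2)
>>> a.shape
(13, 5)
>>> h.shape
(11, 2)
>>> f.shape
(2, 2)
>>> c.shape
(2, 2, 5, 11)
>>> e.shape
(13, 31, 7, 13)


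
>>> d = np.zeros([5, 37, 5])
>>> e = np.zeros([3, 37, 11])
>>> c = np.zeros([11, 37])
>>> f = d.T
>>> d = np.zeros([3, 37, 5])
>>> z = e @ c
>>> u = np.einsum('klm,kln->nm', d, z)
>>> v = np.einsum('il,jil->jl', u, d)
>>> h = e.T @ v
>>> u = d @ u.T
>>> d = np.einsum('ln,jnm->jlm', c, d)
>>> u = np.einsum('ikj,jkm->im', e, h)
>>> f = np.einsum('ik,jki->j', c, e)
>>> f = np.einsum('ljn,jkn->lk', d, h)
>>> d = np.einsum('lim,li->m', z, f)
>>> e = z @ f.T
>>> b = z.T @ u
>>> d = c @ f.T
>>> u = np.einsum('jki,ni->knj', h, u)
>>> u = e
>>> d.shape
(11, 3)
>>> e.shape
(3, 37, 3)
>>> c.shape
(11, 37)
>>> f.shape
(3, 37)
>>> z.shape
(3, 37, 37)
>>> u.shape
(3, 37, 3)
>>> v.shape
(3, 5)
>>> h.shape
(11, 37, 5)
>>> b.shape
(37, 37, 5)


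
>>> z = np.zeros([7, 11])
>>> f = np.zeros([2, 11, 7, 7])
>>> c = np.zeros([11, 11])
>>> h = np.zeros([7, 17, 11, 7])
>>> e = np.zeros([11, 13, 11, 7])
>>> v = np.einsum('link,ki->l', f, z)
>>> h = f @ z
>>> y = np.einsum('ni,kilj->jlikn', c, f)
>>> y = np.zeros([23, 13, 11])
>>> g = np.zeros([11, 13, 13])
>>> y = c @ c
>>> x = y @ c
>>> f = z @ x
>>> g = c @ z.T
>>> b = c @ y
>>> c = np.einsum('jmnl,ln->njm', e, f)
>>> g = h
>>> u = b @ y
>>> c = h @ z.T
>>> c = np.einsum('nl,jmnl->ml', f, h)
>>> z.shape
(7, 11)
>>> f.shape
(7, 11)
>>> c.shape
(11, 11)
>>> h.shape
(2, 11, 7, 11)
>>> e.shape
(11, 13, 11, 7)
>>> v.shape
(2,)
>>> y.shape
(11, 11)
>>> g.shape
(2, 11, 7, 11)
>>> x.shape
(11, 11)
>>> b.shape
(11, 11)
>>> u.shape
(11, 11)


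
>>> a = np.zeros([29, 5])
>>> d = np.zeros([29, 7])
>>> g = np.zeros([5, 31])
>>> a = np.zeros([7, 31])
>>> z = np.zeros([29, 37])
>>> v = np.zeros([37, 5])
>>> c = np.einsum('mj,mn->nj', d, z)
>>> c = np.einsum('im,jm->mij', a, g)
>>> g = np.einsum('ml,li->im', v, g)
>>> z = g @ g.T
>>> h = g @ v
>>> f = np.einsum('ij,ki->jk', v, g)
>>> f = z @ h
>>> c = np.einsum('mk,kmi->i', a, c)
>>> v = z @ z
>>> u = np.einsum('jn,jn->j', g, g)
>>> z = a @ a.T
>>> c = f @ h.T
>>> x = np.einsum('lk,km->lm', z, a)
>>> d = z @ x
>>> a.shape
(7, 31)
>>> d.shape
(7, 31)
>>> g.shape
(31, 37)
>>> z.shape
(7, 7)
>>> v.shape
(31, 31)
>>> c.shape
(31, 31)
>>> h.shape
(31, 5)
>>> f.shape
(31, 5)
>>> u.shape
(31,)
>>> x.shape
(7, 31)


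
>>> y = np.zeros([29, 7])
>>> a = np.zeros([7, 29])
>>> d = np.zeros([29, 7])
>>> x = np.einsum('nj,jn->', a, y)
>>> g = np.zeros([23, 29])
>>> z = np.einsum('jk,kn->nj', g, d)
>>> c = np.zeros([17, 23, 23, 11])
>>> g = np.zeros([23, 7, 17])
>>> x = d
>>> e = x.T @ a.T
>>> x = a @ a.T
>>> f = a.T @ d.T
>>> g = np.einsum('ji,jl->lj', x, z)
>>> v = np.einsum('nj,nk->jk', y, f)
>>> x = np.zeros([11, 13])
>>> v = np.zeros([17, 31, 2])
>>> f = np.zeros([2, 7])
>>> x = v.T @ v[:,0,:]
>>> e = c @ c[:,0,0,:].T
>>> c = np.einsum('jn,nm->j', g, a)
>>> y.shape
(29, 7)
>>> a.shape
(7, 29)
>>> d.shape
(29, 7)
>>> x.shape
(2, 31, 2)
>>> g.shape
(23, 7)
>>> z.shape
(7, 23)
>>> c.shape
(23,)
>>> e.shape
(17, 23, 23, 17)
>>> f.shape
(2, 7)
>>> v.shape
(17, 31, 2)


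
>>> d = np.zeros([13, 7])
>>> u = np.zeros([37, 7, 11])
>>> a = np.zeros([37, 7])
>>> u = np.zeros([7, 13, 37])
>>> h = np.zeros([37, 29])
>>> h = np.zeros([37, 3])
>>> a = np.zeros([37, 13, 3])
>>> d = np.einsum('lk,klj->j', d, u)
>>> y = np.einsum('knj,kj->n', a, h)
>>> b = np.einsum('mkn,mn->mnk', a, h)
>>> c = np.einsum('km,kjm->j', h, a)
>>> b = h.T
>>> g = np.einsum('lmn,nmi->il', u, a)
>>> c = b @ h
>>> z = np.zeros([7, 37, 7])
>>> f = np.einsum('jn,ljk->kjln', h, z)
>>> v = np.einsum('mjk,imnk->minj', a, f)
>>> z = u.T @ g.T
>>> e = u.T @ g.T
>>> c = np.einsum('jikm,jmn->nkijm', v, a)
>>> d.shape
(37,)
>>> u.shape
(7, 13, 37)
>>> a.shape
(37, 13, 3)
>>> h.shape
(37, 3)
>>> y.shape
(13,)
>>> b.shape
(3, 37)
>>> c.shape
(3, 7, 7, 37, 13)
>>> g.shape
(3, 7)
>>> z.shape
(37, 13, 3)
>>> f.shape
(7, 37, 7, 3)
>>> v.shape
(37, 7, 7, 13)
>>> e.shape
(37, 13, 3)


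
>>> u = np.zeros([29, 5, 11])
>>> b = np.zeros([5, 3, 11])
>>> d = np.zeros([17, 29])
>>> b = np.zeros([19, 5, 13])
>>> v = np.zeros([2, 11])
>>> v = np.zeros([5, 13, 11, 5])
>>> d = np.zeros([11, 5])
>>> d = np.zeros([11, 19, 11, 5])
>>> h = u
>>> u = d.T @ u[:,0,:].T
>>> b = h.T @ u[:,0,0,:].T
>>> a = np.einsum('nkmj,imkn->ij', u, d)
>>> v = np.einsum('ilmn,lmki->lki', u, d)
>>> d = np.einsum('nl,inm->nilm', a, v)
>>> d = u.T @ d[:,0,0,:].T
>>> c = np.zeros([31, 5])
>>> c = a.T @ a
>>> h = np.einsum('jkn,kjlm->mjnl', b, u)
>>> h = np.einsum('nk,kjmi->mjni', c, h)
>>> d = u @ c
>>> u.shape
(5, 11, 19, 29)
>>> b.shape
(11, 5, 5)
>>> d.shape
(5, 11, 19, 29)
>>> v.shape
(11, 11, 5)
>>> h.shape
(5, 11, 29, 19)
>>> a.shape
(11, 29)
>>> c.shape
(29, 29)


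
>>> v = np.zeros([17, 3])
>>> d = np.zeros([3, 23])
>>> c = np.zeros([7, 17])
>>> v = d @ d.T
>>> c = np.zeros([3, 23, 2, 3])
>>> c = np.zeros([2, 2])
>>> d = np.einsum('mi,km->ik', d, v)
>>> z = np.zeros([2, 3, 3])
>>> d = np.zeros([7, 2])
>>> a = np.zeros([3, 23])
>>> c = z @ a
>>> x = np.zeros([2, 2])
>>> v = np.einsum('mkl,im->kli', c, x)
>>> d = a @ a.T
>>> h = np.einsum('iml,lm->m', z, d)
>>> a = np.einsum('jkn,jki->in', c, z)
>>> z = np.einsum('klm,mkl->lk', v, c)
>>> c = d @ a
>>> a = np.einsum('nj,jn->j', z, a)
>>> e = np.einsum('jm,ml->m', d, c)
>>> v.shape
(3, 23, 2)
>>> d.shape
(3, 3)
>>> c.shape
(3, 23)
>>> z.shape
(23, 3)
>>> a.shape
(3,)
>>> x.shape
(2, 2)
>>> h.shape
(3,)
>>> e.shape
(3,)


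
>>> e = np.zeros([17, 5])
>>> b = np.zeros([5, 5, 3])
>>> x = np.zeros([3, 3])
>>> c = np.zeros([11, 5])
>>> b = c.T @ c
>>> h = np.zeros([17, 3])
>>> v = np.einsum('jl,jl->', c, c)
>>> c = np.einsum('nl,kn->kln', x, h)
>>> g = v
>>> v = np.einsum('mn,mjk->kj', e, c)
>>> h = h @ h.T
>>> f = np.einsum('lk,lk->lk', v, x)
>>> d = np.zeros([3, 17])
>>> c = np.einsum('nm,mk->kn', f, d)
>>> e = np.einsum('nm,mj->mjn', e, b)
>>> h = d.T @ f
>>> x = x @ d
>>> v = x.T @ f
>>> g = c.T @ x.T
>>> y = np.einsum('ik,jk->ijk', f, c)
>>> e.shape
(5, 5, 17)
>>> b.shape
(5, 5)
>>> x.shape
(3, 17)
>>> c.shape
(17, 3)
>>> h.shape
(17, 3)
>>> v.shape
(17, 3)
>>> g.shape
(3, 3)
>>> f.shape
(3, 3)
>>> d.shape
(3, 17)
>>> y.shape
(3, 17, 3)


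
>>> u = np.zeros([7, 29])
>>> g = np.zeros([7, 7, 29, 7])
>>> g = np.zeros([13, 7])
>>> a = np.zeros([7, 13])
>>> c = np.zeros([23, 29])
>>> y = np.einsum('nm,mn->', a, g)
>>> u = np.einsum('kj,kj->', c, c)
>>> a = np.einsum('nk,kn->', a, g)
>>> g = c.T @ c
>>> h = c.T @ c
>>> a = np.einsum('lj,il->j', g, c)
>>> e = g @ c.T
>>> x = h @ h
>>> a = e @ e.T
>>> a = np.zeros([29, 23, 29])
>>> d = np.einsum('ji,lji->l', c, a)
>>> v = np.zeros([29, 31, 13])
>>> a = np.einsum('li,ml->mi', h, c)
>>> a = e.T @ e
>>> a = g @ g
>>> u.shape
()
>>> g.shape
(29, 29)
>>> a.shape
(29, 29)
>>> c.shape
(23, 29)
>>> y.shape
()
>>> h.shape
(29, 29)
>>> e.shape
(29, 23)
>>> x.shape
(29, 29)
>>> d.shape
(29,)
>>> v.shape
(29, 31, 13)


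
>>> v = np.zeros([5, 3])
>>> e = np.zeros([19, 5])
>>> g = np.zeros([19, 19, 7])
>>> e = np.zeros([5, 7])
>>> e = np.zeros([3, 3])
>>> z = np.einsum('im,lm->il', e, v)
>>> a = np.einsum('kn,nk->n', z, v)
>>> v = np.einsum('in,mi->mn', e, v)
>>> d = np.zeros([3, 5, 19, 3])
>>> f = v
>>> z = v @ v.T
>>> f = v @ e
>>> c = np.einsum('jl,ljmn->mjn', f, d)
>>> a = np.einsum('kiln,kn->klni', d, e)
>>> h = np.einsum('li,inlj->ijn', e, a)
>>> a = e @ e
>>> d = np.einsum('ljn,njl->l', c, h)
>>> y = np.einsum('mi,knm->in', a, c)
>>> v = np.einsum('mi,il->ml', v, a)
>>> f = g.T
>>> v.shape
(5, 3)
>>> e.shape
(3, 3)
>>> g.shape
(19, 19, 7)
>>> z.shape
(5, 5)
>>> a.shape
(3, 3)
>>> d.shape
(19,)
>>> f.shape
(7, 19, 19)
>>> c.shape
(19, 5, 3)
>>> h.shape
(3, 5, 19)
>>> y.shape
(3, 5)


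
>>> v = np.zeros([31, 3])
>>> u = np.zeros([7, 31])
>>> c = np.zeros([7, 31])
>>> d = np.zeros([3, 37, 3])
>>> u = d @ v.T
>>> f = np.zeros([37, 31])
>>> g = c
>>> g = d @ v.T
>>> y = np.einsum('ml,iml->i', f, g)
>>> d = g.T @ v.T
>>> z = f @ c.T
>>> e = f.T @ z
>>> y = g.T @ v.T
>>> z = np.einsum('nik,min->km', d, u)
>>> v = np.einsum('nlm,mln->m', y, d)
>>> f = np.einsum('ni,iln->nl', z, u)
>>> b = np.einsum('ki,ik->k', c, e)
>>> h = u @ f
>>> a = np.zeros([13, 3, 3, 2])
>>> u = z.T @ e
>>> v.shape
(31,)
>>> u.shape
(3, 7)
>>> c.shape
(7, 31)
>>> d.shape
(31, 37, 31)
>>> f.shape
(31, 37)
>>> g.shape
(3, 37, 31)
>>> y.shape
(31, 37, 31)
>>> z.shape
(31, 3)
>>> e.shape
(31, 7)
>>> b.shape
(7,)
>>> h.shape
(3, 37, 37)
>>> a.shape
(13, 3, 3, 2)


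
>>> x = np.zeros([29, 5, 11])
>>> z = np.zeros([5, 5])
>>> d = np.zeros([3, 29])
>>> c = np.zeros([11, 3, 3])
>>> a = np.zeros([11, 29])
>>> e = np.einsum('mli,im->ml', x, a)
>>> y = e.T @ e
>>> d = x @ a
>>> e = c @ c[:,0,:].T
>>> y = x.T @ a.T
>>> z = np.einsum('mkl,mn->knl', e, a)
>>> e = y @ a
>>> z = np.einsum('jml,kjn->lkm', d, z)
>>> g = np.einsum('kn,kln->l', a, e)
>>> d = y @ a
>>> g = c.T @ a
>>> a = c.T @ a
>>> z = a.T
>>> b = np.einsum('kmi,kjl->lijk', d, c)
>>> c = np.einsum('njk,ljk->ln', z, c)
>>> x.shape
(29, 5, 11)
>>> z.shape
(29, 3, 3)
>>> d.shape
(11, 5, 29)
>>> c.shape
(11, 29)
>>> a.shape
(3, 3, 29)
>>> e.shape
(11, 5, 29)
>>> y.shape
(11, 5, 11)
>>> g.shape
(3, 3, 29)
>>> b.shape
(3, 29, 3, 11)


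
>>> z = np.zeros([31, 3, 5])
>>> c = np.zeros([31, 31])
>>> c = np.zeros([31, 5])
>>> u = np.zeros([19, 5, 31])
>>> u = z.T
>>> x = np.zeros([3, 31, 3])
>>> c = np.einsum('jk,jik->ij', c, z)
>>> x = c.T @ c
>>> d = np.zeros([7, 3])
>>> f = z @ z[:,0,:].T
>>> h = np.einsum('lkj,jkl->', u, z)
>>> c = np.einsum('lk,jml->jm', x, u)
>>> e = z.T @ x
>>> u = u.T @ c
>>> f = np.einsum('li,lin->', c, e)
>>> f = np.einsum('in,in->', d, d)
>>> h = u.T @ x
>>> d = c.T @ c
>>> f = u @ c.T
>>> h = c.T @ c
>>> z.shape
(31, 3, 5)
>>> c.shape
(5, 3)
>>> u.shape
(31, 3, 3)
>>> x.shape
(31, 31)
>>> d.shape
(3, 3)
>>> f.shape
(31, 3, 5)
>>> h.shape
(3, 3)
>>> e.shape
(5, 3, 31)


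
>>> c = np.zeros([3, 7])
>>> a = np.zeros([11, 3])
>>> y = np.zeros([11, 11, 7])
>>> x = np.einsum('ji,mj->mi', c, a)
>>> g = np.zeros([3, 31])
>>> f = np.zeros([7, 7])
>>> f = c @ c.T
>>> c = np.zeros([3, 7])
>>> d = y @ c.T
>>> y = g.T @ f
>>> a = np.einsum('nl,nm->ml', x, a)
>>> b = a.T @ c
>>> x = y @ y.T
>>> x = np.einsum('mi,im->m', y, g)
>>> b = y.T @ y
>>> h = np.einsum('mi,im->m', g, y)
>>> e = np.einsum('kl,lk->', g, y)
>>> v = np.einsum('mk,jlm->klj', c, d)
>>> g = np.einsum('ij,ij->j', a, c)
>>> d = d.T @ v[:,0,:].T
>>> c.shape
(3, 7)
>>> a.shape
(3, 7)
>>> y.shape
(31, 3)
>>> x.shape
(31,)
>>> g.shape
(7,)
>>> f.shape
(3, 3)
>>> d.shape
(3, 11, 7)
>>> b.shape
(3, 3)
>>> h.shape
(3,)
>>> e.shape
()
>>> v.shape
(7, 11, 11)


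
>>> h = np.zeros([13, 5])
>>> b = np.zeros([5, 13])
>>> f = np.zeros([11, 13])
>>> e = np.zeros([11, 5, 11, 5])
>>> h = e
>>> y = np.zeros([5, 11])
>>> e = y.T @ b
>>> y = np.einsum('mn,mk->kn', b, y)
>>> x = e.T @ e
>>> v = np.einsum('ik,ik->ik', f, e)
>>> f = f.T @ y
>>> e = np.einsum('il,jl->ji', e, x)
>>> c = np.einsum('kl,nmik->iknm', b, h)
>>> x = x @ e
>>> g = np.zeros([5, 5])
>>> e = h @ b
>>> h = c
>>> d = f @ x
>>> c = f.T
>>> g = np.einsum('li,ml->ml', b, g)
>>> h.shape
(11, 5, 11, 5)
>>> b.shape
(5, 13)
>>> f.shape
(13, 13)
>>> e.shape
(11, 5, 11, 13)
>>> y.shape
(11, 13)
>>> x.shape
(13, 11)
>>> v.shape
(11, 13)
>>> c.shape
(13, 13)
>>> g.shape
(5, 5)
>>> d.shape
(13, 11)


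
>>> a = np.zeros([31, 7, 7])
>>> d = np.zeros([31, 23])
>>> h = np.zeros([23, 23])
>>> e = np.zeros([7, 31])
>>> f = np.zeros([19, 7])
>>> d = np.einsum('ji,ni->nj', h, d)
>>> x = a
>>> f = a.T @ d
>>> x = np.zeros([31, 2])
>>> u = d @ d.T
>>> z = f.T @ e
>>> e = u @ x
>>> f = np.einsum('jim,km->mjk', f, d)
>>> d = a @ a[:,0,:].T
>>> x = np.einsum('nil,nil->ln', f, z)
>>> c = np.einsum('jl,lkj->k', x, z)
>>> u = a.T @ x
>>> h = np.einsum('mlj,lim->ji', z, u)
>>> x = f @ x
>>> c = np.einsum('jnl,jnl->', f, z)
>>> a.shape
(31, 7, 7)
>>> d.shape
(31, 7, 31)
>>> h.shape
(31, 7)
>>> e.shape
(31, 2)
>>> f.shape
(23, 7, 31)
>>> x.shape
(23, 7, 23)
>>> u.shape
(7, 7, 23)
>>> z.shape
(23, 7, 31)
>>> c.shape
()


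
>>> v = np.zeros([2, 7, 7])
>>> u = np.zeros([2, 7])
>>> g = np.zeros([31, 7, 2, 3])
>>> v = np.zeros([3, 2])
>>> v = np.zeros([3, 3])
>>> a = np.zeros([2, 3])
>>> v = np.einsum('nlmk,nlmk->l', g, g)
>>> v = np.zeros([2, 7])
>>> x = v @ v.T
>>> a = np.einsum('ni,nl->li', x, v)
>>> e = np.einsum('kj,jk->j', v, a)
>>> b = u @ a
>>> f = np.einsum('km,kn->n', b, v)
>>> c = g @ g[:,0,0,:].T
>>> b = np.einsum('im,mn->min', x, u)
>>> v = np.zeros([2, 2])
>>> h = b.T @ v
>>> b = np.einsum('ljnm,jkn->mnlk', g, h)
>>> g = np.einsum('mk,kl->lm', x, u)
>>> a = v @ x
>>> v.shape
(2, 2)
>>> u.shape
(2, 7)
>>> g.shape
(7, 2)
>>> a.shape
(2, 2)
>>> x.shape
(2, 2)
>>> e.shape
(7,)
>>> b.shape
(3, 2, 31, 2)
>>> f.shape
(7,)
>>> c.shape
(31, 7, 2, 31)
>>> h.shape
(7, 2, 2)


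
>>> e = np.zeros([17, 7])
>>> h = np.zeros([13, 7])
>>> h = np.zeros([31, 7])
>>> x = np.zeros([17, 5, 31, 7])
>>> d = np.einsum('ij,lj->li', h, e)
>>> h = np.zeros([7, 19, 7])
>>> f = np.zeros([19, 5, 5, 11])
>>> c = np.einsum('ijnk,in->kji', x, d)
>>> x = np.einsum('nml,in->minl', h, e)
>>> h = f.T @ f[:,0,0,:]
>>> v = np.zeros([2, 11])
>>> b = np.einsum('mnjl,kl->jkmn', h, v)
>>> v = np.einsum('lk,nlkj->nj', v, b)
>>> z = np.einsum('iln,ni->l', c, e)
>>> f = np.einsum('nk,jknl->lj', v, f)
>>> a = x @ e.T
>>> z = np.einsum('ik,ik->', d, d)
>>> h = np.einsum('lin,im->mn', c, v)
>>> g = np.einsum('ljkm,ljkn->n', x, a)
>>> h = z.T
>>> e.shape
(17, 7)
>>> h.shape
()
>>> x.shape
(19, 17, 7, 7)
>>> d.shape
(17, 31)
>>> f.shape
(11, 19)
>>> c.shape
(7, 5, 17)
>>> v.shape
(5, 5)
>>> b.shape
(5, 2, 11, 5)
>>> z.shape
()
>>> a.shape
(19, 17, 7, 17)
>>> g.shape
(17,)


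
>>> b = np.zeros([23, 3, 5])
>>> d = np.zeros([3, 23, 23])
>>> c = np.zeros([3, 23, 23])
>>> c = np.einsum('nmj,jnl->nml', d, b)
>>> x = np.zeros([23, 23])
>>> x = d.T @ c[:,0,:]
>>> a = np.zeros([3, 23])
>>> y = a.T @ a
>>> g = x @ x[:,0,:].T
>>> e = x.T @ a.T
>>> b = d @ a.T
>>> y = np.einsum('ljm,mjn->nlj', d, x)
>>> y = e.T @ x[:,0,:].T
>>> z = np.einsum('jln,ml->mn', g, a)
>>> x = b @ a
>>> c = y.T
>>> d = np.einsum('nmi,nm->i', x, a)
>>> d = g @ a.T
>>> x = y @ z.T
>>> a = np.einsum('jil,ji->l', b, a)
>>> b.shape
(3, 23, 3)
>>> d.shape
(23, 23, 3)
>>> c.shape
(23, 23, 3)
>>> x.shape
(3, 23, 3)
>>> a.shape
(3,)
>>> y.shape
(3, 23, 23)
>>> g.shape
(23, 23, 23)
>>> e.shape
(5, 23, 3)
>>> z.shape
(3, 23)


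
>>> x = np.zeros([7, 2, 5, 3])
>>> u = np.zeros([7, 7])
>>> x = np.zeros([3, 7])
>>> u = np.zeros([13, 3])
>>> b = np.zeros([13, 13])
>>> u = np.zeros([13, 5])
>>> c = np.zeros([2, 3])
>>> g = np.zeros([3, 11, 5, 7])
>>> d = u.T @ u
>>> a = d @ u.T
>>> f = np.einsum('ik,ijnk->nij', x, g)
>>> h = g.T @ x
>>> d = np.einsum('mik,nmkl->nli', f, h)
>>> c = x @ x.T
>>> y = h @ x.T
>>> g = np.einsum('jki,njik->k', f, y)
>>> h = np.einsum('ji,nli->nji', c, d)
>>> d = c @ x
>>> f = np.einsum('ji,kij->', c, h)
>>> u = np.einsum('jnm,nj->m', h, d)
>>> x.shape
(3, 7)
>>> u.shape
(3,)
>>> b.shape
(13, 13)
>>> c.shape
(3, 3)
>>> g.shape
(3,)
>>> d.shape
(3, 7)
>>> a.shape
(5, 13)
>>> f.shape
()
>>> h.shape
(7, 3, 3)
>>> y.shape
(7, 5, 11, 3)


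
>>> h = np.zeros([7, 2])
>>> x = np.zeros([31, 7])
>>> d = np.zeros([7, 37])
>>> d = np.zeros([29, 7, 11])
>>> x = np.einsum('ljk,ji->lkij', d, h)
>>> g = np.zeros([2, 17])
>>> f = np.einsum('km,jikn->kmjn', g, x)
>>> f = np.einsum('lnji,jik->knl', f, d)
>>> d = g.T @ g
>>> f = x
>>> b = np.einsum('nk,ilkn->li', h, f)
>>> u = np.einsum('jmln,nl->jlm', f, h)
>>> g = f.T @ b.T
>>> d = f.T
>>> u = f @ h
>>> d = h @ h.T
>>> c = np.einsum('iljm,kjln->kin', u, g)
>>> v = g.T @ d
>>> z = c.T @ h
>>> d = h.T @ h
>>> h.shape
(7, 2)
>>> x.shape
(29, 11, 2, 7)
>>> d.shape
(2, 2)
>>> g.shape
(7, 2, 11, 11)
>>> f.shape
(29, 11, 2, 7)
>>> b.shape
(11, 29)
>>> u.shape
(29, 11, 2, 2)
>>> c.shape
(7, 29, 11)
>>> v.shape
(11, 11, 2, 7)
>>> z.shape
(11, 29, 2)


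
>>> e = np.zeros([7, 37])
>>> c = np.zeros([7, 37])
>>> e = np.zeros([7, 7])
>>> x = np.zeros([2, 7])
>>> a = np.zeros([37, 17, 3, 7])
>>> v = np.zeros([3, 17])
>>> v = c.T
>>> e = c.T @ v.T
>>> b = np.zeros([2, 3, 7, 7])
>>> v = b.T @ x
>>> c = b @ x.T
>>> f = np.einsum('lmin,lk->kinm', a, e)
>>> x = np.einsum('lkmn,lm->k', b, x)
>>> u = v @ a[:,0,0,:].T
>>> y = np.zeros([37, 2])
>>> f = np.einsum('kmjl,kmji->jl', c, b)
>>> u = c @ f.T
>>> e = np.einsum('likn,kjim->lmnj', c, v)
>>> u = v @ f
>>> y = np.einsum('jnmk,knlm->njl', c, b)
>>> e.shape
(2, 7, 2, 7)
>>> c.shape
(2, 3, 7, 2)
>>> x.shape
(3,)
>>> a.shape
(37, 17, 3, 7)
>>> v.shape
(7, 7, 3, 7)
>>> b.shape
(2, 3, 7, 7)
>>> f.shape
(7, 2)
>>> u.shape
(7, 7, 3, 2)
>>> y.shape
(3, 2, 7)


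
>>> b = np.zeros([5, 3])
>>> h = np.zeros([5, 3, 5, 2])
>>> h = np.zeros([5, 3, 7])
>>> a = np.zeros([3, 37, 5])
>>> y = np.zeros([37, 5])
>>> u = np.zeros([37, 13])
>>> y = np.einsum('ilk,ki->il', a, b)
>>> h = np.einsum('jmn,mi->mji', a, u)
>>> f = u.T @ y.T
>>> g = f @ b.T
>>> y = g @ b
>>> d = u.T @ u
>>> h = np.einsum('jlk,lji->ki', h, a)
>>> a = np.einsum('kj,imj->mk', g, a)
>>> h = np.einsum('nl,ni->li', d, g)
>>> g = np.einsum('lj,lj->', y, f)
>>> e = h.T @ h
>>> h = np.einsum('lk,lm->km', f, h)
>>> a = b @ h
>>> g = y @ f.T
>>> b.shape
(5, 3)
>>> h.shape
(3, 5)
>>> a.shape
(5, 5)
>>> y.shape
(13, 3)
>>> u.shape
(37, 13)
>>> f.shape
(13, 3)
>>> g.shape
(13, 13)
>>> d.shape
(13, 13)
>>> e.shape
(5, 5)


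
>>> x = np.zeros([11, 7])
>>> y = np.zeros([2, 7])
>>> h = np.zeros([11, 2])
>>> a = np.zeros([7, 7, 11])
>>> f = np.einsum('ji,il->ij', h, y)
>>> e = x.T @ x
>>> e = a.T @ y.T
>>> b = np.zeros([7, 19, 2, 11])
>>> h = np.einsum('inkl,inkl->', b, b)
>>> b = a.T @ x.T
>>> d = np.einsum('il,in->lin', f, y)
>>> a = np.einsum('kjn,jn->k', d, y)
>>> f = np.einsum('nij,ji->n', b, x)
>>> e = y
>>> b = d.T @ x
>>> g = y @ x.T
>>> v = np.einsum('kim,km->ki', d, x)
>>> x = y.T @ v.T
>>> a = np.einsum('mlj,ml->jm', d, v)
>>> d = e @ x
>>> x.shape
(7, 11)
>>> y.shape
(2, 7)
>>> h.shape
()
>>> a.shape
(7, 11)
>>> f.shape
(11,)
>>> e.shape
(2, 7)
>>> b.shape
(7, 2, 7)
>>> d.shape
(2, 11)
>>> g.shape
(2, 11)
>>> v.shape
(11, 2)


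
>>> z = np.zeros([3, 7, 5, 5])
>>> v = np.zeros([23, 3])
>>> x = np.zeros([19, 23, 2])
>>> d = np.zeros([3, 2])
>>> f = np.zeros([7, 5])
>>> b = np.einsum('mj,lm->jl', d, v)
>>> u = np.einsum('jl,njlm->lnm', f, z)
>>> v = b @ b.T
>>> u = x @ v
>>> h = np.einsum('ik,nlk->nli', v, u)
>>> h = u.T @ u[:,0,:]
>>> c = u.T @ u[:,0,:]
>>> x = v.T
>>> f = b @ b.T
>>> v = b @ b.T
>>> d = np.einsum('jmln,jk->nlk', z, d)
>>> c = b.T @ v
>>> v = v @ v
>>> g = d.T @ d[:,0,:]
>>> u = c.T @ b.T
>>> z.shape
(3, 7, 5, 5)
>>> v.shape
(2, 2)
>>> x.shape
(2, 2)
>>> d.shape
(5, 5, 2)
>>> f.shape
(2, 2)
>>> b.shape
(2, 23)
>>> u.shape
(2, 2)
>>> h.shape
(2, 23, 2)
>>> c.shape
(23, 2)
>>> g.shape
(2, 5, 2)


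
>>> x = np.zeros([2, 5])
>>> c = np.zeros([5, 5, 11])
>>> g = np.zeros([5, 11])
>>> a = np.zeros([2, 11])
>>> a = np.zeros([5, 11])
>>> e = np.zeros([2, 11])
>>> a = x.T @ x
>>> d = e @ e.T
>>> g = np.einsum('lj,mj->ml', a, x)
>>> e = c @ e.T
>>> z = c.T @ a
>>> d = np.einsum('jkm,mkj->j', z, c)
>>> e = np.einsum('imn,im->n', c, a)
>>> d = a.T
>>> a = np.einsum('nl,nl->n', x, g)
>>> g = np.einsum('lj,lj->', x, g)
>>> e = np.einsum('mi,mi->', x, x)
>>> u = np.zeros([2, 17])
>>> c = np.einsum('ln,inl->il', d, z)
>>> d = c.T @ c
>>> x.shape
(2, 5)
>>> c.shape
(11, 5)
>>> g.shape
()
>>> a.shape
(2,)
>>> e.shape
()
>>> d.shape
(5, 5)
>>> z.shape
(11, 5, 5)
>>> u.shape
(2, 17)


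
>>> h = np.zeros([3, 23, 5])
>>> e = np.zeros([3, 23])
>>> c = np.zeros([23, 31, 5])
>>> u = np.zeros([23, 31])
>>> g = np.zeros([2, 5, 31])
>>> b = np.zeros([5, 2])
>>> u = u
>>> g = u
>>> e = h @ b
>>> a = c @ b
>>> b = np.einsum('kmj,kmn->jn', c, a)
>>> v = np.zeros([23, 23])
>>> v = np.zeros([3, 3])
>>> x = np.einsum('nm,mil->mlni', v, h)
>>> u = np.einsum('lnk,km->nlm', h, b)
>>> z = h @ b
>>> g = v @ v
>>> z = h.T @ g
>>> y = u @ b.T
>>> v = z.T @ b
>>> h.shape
(3, 23, 5)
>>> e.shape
(3, 23, 2)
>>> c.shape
(23, 31, 5)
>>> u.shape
(23, 3, 2)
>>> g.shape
(3, 3)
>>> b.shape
(5, 2)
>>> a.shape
(23, 31, 2)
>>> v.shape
(3, 23, 2)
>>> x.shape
(3, 5, 3, 23)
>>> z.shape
(5, 23, 3)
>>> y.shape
(23, 3, 5)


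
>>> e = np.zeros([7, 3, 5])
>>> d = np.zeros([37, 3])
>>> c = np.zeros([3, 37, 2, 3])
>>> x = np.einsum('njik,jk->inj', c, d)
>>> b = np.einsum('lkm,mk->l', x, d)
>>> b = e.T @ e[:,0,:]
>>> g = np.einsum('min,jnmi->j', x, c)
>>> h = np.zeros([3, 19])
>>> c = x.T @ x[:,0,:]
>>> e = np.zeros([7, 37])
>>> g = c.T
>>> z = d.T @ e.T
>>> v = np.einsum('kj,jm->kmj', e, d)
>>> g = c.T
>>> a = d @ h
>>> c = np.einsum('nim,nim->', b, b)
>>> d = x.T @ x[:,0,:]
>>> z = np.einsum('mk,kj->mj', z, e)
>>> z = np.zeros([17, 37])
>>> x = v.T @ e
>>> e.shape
(7, 37)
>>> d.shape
(37, 3, 37)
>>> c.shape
()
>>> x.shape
(37, 3, 37)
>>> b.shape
(5, 3, 5)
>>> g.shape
(37, 3, 37)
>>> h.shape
(3, 19)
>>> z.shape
(17, 37)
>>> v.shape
(7, 3, 37)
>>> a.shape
(37, 19)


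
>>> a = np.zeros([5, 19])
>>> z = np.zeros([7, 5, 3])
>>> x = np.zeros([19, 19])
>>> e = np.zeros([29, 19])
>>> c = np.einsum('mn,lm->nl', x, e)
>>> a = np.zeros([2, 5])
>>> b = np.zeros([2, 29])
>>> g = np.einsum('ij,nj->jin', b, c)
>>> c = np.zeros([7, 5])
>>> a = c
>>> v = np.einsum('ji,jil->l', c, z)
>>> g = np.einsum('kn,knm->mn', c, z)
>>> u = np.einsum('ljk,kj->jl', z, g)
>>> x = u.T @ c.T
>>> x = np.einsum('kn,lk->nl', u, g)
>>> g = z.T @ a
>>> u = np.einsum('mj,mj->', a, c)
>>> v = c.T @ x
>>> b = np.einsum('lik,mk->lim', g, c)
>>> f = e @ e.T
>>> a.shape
(7, 5)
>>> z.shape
(7, 5, 3)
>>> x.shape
(7, 3)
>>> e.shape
(29, 19)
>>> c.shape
(7, 5)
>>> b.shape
(3, 5, 7)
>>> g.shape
(3, 5, 5)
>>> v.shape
(5, 3)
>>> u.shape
()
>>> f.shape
(29, 29)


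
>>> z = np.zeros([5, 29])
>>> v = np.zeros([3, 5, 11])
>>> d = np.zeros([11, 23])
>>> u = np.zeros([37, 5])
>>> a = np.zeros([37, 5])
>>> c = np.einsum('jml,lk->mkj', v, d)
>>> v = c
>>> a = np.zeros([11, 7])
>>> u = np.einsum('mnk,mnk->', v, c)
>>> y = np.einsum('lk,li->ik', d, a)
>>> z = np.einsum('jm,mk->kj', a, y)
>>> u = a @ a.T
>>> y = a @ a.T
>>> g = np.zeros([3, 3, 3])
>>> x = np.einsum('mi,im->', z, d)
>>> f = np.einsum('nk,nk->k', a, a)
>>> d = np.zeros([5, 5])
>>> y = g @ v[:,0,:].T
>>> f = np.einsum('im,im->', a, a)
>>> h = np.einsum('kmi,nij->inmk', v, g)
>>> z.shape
(23, 11)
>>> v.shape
(5, 23, 3)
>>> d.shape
(5, 5)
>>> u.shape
(11, 11)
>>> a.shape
(11, 7)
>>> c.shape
(5, 23, 3)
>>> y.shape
(3, 3, 5)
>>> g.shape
(3, 3, 3)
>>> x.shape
()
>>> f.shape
()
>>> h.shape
(3, 3, 23, 5)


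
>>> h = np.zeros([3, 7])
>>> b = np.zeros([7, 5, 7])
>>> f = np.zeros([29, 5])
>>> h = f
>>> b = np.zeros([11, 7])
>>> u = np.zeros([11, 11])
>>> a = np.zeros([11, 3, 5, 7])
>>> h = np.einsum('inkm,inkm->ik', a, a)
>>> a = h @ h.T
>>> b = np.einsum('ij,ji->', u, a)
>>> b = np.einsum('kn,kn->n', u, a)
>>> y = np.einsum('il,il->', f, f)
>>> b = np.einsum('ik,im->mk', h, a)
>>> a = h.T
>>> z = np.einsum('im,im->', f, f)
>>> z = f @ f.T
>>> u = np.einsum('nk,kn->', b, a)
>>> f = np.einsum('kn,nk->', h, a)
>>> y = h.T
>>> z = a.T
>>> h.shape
(11, 5)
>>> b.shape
(11, 5)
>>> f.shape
()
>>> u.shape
()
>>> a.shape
(5, 11)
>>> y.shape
(5, 11)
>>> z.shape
(11, 5)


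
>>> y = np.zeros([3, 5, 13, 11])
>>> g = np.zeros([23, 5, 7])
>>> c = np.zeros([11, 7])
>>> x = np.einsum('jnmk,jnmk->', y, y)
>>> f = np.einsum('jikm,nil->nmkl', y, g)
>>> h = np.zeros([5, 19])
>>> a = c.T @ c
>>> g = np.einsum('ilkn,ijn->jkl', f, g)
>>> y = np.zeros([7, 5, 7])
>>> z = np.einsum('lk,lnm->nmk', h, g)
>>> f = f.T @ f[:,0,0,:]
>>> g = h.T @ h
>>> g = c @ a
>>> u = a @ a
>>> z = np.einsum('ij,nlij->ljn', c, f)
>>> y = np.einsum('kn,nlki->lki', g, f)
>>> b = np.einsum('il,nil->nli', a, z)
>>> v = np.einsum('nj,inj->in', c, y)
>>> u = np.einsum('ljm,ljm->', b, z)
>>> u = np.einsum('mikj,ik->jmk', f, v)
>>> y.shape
(13, 11, 7)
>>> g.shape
(11, 7)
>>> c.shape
(11, 7)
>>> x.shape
()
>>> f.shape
(7, 13, 11, 7)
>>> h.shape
(5, 19)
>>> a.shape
(7, 7)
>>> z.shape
(13, 7, 7)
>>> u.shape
(7, 7, 11)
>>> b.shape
(13, 7, 7)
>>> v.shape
(13, 11)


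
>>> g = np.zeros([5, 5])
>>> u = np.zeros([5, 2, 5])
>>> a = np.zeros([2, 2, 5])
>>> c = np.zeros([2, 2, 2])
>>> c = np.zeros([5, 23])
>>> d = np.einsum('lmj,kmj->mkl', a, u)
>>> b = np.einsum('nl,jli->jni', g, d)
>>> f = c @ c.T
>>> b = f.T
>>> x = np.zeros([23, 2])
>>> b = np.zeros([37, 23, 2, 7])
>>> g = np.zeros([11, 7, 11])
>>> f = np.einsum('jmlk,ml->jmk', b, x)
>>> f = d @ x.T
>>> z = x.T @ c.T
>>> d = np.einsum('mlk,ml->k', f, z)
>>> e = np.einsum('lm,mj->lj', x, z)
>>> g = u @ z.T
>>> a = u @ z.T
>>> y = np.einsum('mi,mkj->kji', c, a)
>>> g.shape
(5, 2, 2)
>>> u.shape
(5, 2, 5)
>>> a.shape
(5, 2, 2)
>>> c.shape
(5, 23)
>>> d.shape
(23,)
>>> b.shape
(37, 23, 2, 7)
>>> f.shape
(2, 5, 23)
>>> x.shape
(23, 2)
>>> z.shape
(2, 5)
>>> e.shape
(23, 5)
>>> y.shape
(2, 2, 23)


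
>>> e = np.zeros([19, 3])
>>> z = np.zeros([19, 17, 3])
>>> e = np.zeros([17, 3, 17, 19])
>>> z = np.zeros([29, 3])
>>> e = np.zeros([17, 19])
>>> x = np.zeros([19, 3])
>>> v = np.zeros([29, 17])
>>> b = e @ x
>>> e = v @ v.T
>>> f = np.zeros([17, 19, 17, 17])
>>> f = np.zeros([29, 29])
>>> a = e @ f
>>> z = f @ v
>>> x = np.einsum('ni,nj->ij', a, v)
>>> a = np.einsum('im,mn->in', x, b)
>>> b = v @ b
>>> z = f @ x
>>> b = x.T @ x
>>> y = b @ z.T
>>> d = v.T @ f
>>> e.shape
(29, 29)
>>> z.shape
(29, 17)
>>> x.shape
(29, 17)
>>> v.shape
(29, 17)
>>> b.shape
(17, 17)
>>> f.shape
(29, 29)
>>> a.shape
(29, 3)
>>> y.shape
(17, 29)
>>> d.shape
(17, 29)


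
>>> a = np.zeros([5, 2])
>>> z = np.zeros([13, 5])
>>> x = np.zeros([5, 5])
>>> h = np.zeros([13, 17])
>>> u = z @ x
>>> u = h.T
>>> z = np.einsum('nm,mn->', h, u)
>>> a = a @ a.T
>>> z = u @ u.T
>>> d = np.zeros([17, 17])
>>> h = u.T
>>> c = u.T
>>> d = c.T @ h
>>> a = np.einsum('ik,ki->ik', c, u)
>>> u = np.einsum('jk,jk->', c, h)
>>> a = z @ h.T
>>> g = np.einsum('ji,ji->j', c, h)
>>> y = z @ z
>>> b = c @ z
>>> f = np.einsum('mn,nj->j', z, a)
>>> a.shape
(17, 13)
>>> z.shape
(17, 17)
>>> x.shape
(5, 5)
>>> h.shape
(13, 17)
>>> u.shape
()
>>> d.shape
(17, 17)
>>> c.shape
(13, 17)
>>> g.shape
(13,)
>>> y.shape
(17, 17)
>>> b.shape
(13, 17)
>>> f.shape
(13,)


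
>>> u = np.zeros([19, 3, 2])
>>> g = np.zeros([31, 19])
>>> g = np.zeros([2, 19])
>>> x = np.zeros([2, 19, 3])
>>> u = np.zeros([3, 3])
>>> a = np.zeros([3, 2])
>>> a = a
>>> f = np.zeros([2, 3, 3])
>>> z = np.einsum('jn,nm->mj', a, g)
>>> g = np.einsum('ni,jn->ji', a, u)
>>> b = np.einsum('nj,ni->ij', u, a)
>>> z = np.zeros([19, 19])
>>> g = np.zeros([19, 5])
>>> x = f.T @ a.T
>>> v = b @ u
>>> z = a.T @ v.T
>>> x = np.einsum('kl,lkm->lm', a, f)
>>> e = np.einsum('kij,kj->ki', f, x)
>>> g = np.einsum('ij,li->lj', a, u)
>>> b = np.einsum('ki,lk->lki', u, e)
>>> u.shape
(3, 3)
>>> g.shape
(3, 2)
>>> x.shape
(2, 3)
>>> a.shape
(3, 2)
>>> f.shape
(2, 3, 3)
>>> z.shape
(2, 2)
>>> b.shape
(2, 3, 3)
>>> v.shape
(2, 3)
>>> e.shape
(2, 3)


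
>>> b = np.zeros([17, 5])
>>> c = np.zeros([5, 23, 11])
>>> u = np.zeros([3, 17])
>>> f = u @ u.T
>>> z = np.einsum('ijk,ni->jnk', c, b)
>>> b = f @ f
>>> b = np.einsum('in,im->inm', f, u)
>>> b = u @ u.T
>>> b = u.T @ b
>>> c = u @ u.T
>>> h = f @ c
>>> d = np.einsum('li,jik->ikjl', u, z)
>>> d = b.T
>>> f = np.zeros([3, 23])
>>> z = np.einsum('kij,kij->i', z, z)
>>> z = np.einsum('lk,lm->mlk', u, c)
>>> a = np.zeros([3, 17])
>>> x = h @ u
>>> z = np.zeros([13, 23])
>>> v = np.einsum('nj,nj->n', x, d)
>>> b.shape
(17, 3)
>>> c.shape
(3, 3)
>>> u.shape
(3, 17)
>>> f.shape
(3, 23)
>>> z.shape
(13, 23)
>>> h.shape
(3, 3)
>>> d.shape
(3, 17)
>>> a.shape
(3, 17)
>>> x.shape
(3, 17)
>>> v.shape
(3,)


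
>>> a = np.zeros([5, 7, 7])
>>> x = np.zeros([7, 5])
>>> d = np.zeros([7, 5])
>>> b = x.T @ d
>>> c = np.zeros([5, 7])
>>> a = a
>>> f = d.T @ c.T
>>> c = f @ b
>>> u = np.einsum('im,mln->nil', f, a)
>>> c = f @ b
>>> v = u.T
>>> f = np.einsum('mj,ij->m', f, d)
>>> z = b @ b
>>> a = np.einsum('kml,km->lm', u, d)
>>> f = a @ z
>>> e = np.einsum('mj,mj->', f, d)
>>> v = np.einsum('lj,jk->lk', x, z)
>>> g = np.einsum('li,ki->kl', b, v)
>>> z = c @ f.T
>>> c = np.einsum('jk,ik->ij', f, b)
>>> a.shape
(7, 5)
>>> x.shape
(7, 5)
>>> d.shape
(7, 5)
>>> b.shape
(5, 5)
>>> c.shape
(5, 7)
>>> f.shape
(7, 5)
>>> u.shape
(7, 5, 7)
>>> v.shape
(7, 5)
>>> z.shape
(5, 7)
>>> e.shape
()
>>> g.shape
(7, 5)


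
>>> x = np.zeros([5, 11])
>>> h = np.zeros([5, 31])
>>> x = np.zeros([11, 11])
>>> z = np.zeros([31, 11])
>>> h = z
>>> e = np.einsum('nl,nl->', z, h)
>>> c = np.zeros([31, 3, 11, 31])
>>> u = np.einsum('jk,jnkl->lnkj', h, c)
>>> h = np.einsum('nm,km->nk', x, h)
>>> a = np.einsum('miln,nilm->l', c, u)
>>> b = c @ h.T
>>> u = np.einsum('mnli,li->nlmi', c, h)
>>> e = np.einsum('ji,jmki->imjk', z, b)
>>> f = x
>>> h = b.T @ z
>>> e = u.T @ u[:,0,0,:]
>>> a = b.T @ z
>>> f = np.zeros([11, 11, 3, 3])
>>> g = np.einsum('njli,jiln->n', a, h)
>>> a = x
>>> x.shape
(11, 11)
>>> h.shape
(11, 11, 3, 11)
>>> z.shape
(31, 11)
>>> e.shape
(31, 31, 11, 31)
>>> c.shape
(31, 3, 11, 31)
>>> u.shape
(3, 11, 31, 31)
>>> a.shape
(11, 11)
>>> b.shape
(31, 3, 11, 11)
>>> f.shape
(11, 11, 3, 3)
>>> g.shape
(11,)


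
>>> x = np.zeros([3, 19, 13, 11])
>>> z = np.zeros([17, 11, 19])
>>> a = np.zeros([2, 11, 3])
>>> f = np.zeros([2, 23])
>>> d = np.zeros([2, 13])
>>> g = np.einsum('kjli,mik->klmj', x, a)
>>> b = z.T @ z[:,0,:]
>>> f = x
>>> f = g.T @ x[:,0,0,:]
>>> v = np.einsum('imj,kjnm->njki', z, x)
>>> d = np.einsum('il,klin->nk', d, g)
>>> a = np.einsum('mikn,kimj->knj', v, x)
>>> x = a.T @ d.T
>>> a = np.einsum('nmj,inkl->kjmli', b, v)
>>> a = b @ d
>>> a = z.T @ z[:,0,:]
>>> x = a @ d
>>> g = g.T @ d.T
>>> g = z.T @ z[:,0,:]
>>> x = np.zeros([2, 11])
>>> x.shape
(2, 11)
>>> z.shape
(17, 11, 19)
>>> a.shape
(19, 11, 19)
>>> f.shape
(19, 2, 13, 11)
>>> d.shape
(19, 3)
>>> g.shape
(19, 11, 19)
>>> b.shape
(19, 11, 19)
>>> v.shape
(13, 19, 3, 17)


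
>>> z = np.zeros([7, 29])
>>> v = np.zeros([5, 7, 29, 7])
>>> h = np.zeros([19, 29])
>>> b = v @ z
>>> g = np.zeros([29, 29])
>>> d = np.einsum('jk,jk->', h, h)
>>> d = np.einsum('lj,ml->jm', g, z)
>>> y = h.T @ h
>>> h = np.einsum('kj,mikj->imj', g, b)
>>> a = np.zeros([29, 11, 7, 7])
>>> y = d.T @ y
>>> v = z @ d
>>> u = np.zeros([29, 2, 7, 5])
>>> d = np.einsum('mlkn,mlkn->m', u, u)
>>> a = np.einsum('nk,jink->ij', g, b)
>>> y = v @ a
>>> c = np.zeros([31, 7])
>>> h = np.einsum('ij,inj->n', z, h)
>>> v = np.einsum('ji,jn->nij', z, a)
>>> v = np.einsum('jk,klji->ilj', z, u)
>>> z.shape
(7, 29)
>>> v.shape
(5, 2, 7)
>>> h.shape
(5,)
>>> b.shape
(5, 7, 29, 29)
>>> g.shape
(29, 29)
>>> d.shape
(29,)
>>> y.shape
(7, 5)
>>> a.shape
(7, 5)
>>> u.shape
(29, 2, 7, 5)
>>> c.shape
(31, 7)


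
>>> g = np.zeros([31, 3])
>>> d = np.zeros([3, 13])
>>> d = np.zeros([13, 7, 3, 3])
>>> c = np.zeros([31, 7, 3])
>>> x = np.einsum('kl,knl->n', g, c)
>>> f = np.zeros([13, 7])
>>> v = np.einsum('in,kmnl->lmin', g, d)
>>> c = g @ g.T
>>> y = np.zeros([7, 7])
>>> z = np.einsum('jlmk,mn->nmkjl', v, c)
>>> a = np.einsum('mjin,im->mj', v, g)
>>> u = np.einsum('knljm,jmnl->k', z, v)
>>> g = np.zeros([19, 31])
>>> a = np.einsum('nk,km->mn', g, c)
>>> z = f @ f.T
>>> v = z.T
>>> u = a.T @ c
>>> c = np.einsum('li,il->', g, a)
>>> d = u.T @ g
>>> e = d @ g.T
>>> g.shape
(19, 31)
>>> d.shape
(31, 31)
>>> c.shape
()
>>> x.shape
(7,)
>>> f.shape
(13, 7)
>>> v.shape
(13, 13)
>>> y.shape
(7, 7)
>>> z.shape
(13, 13)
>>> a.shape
(31, 19)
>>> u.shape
(19, 31)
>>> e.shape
(31, 19)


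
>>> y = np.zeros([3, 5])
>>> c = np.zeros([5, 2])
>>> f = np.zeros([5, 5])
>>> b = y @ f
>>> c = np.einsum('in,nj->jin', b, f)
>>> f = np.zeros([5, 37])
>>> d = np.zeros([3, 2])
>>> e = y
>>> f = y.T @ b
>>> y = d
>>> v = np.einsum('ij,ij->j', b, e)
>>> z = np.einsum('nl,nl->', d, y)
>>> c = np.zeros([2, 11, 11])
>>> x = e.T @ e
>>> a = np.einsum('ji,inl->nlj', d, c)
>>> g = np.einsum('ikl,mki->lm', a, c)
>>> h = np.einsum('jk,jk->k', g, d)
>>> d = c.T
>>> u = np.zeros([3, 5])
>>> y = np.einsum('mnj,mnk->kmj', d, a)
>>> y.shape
(3, 11, 2)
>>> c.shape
(2, 11, 11)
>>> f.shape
(5, 5)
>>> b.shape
(3, 5)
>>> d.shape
(11, 11, 2)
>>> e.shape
(3, 5)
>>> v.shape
(5,)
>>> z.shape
()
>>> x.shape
(5, 5)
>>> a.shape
(11, 11, 3)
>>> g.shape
(3, 2)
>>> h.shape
(2,)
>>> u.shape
(3, 5)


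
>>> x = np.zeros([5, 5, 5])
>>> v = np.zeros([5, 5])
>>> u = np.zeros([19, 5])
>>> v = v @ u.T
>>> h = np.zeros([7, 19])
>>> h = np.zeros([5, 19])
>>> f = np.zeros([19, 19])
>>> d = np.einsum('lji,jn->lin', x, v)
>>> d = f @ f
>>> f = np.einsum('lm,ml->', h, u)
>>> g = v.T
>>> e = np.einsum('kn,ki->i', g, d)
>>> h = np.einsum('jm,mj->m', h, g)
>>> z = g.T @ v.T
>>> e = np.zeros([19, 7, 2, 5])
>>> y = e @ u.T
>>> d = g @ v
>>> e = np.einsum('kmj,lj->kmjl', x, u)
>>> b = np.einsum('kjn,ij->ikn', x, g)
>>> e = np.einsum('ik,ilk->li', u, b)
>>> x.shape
(5, 5, 5)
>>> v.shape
(5, 19)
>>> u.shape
(19, 5)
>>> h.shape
(19,)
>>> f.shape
()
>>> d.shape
(19, 19)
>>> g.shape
(19, 5)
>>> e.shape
(5, 19)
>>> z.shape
(5, 5)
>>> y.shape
(19, 7, 2, 19)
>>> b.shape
(19, 5, 5)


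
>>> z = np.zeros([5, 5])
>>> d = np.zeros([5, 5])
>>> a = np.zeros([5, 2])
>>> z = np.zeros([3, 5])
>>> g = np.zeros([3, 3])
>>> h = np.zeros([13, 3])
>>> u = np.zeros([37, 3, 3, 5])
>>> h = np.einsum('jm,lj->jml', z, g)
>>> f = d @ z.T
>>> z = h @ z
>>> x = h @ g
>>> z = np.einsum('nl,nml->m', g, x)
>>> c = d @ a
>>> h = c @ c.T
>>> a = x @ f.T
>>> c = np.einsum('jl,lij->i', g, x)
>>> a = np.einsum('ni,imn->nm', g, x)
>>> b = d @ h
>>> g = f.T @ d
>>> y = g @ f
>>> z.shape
(5,)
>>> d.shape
(5, 5)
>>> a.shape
(3, 5)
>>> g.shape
(3, 5)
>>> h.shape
(5, 5)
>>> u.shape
(37, 3, 3, 5)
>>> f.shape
(5, 3)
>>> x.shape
(3, 5, 3)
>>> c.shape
(5,)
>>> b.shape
(5, 5)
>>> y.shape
(3, 3)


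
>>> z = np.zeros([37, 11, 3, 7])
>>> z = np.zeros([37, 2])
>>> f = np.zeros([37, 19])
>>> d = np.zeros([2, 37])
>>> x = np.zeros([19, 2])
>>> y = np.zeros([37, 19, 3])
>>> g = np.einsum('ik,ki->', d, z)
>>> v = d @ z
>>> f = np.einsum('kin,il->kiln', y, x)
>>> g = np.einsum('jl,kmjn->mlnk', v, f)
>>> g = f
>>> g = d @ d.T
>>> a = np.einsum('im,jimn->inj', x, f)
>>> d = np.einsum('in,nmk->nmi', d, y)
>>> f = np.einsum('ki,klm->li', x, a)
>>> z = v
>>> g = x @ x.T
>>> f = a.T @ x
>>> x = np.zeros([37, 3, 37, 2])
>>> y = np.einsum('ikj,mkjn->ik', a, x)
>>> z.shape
(2, 2)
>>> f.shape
(37, 3, 2)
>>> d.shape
(37, 19, 2)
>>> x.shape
(37, 3, 37, 2)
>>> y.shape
(19, 3)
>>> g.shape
(19, 19)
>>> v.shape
(2, 2)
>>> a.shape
(19, 3, 37)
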